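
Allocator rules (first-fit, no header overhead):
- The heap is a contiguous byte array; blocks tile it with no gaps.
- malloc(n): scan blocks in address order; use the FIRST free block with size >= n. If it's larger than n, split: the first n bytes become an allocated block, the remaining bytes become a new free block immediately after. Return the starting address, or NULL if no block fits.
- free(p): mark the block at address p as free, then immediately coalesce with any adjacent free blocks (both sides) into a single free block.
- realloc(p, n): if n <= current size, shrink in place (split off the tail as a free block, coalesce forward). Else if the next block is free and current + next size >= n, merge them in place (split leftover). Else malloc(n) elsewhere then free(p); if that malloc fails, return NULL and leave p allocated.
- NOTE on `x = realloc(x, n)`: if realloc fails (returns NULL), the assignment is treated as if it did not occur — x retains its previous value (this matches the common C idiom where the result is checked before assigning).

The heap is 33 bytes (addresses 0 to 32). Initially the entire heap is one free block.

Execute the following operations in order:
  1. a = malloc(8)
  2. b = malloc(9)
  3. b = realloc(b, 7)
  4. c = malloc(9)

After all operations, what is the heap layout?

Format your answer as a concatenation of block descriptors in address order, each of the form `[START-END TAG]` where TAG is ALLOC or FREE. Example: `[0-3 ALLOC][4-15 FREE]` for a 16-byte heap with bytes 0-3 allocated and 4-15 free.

Answer: [0-7 ALLOC][8-14 ALLOC][15-23 ALLOC][24-32 FREE]

Derivation:
Op 1: a = malloc(8) -> a = 0; heap: [0-7 ALLOC][8-32 FREE]
Op 2: b = malloc(9) -> b = 8; heap: [0-7 ALLOC][8-16 ALLOC][17-32 FREE]
Op 3: b = realloc(b, 7) -> b = 8; heap: [0-7 ALLOC][8-14 ALLOC][15-32 FREE]
Op 4: c = malloc(9) -> c = 15; heap: [0-7 ALLOC][8-14 ALLOC][15-23 ALLOC][24-32 FREE]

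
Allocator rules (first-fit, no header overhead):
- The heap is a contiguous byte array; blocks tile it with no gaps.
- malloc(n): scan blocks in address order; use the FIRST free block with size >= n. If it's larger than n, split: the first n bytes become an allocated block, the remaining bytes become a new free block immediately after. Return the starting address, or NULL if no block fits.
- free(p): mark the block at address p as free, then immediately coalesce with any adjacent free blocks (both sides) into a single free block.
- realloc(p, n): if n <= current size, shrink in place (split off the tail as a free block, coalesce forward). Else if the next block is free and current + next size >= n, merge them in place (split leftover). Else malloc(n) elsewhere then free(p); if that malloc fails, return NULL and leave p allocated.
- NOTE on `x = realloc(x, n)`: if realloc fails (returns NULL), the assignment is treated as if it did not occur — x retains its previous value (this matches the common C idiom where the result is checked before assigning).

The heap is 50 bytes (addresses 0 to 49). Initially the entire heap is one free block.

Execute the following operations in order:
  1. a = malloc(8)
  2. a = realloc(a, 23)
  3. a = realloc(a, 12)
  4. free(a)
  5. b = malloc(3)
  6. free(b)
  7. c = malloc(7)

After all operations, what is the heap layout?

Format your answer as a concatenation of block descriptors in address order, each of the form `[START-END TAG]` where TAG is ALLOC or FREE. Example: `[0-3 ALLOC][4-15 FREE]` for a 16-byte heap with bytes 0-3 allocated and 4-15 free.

Op 1: a = malloc(8) -> a = 0; heap: [0-7 ALLOC][8-49 FREE]
Op 2: a = realloc(a, 23) -> a = 0; heap: [0-22 ALLOC][23-49 FREE]
Op 3: a = realloc(a, 12) -> a = 0; heap: [0-11 ALLOC][12-49 FREE]
Op 4: free(a) -> (freed a); heap: [0-49 FREE]
Op 5: b = malloc(3) -> b = 0; heap: [0-2 ALLOC][3-49 FREE]
Op 6: free(b) -> (freed b); heap: [0-49 FREE]
Op 7: c = malloc(7) -> c = 0; heap: [0-6 ALLOC][7-49 FREE]

Answer: [0-6 ALLOC][7-49 FREE]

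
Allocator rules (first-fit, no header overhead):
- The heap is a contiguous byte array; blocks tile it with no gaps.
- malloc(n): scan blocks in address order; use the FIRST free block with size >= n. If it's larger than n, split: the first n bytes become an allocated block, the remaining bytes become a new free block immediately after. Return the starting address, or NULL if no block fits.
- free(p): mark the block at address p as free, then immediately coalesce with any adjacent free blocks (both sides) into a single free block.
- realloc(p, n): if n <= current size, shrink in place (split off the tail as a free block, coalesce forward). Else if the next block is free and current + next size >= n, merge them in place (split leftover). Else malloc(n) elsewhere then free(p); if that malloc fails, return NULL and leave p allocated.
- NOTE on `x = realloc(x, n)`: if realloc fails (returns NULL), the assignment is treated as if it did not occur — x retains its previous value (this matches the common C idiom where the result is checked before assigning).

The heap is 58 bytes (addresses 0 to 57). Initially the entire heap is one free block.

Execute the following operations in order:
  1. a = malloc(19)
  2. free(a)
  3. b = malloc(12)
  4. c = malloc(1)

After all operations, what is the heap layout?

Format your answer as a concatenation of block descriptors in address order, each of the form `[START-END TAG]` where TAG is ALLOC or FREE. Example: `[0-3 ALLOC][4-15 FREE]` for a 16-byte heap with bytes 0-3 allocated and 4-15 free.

Answer: [0-11 ALLOC][12-12 ALLOC][13-57 FREE]

Derivation:
Op 1: a = malloc(19) -> a = 0; heap: [0-18 ALLOC][19-57 FREE]
Op 2: free(a) -> (freed a); heap: [0-57 FREE]
Op 3: b = malloc(12) -> b = 0; heap: [0-11 ALLOC][12-57 FREE]
Op 4: c = malloc(1) -> c = 12; heap: [0-11 ALLOC][12-12 ALLOC][13-57 FREE]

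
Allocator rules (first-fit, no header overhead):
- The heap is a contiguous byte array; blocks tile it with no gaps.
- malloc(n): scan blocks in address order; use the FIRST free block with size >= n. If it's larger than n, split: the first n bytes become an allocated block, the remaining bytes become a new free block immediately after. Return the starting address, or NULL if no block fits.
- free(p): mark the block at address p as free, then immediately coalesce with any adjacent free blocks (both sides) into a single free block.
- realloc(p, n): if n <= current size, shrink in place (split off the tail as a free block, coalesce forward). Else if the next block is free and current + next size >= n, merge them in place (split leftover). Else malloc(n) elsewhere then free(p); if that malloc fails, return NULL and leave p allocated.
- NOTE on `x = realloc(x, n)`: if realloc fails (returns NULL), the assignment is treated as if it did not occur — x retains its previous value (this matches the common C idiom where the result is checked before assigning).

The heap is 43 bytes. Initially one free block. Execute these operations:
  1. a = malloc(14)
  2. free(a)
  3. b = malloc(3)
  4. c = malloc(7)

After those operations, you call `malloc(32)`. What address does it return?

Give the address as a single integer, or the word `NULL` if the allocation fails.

Op 1: a = malloc(14) -> a = 0; heap: [0-13 ALLOC][14-42 FREE]
Op 2: free(a) -> (freed a); heap: [0-42 FREE]
Op 3: b = malloc(3) -> b = 0; heap: [0-2 ALLOC][3-42 FREE]
Op 4: c = malloc(7) -> c = 3; heap: [0-2 ALLOC][3-9 ALLOC][10-42 FREE]
malloc(32): first-fit scan over [0-2 ALLOC][3-9 ALLOC][10-42 FREE] -> 10

Answer: 10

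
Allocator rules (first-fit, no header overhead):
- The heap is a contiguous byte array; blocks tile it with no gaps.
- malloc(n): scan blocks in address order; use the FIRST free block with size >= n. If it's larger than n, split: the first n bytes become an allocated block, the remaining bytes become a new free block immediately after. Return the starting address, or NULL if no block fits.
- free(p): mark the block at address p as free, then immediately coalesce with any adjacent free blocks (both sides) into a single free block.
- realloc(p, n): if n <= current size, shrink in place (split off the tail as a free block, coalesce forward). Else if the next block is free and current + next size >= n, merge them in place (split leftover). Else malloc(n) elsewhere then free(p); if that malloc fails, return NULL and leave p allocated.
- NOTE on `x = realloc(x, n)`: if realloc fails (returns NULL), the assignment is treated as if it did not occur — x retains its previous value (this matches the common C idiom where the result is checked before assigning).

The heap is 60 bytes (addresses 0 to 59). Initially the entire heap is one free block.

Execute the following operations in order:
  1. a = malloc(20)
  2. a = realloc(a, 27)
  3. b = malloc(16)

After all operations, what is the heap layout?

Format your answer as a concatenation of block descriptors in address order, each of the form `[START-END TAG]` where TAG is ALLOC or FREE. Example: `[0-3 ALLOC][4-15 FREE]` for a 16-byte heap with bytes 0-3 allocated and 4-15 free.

Answer: [0-26 ALLOC][27-42 ALLOC][43-59 FREE]

Derivation:
Op 1: a = malloc(20) -> a = 0; heap: [0-19 ALLOC][20-59 FREE]
Op 2: a = realloc(a, 27) -> a = 0; heap: [0-26 ALLOC][27-59 FREE]
Op 3: b = malloc(16) -> b = 27; heap: [0-26 ALLOC][27-42 ALLOC][43-59 FREE]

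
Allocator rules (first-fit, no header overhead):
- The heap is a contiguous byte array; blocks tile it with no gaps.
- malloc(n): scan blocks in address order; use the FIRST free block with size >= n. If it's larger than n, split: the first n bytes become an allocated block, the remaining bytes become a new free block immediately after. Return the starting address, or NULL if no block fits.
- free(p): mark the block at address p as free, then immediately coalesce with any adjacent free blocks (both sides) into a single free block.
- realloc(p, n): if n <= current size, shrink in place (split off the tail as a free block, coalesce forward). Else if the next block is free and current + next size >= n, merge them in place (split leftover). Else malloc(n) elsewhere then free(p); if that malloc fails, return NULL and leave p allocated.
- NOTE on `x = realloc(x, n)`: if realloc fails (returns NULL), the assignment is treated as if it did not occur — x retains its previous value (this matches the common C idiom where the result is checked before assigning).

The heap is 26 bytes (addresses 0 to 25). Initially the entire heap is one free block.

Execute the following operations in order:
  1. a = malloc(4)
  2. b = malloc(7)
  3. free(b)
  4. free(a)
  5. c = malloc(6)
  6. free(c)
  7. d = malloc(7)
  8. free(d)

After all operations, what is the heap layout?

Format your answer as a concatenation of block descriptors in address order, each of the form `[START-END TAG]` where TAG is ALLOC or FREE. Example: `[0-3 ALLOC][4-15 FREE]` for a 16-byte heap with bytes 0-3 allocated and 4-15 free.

Op 1: a = malloc(4) -> a = 0; heap: [0-3 ALLOC][4-25 FREE]
Op 2: b = malloc(7) -> b = 4; heap: [0-3 ALLOC][4-10 ALLOC][11-25 FREE]
Op 3: free(b) -> (freed b); heap: [0-3 ALLOC][4-25 FREE]
Op 4: free(a) -> (freed a); heap: [0-25 FREE]
Op 5: c = malloc(6) -> c = 0; heap: [0-5 ALLOC][6-25 FREE]
Op 6: free(c) -> (freed c); heap: [0-25 FREE]
Op 7: d = malloc(7) -> d = 0; heap: [0-6 ALLOC][7-25 FREE]
Op 8: free(d) -> (freed d); heap: [0-25 FREE]

Answer: [0-25 FREE]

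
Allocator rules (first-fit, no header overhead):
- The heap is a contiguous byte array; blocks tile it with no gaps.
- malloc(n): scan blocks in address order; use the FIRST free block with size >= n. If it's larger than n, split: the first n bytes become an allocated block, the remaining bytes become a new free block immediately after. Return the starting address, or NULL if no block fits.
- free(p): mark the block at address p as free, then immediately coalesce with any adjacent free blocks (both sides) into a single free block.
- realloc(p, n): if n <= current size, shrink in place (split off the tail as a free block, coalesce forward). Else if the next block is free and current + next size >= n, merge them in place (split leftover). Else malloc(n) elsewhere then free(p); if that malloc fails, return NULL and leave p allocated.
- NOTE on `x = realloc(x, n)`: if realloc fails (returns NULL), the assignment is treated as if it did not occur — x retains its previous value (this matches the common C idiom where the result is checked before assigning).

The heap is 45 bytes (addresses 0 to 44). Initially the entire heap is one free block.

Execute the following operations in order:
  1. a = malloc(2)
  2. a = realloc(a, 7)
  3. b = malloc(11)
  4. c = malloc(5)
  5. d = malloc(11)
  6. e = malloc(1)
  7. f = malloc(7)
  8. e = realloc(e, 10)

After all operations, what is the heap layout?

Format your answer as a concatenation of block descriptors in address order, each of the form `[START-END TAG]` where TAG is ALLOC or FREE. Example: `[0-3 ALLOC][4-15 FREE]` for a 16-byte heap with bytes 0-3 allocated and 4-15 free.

Op 1: a = malloc(2) -> a = 0; heap: [0-1 ALLOC][2-44 FREE]
Op 2: a = realloc(a, 7) -> a = 0; heap: [0-6 ALLOC][7-44 FREE]
Op 3: b = malloc(11) -> b = 7; heap: [0-6 ALLOC][7-17 ALLOC][18-44 FREE]
Op 4: c = malloc(5) -> c = 18; heap: [0-6 ALLOC][7-17 ALLOC][18-22 ALLOC][23-44 FREE]
Op 5: d = malloc(11) -> d = 23; heap: [0-6 ALLOC][7-17 ALLOC][18-22 ALLOC][23-33 ALLOC][34-44 FREE]
Op 6: e = malloc(1) -> e = 34; heap: [0-6 ALLOC][7-17 ALLOC][18-22 ALLOC][23-33 ALLOC][34-34 ALLOC][35-44 FREE]
Op 7: f = malloc(7) -> f = 35; heap: [0-6 ALLOC][7-17 ALLOC][18-22 ALLOC][23-33 ALLOC][34-34 ALLOC][35-41 ALLOC][42-44 FREE]
Op 8: e = realloc(e, 10) -> NULL (e unchanged); heap: [0-6 ALLOC][7-17 ALLOC][18-22 ALLOC][23-33 ALLOC][34-34 ALLOC][35-41 ALLOC][42-44 FREE]

Answer: [0-6 ALLOC][7-17 ALLOC][18-22 ALLOC][23-33 ALLOC][34-34 ALLOC][35-41 ALLOC][42-44 FREE]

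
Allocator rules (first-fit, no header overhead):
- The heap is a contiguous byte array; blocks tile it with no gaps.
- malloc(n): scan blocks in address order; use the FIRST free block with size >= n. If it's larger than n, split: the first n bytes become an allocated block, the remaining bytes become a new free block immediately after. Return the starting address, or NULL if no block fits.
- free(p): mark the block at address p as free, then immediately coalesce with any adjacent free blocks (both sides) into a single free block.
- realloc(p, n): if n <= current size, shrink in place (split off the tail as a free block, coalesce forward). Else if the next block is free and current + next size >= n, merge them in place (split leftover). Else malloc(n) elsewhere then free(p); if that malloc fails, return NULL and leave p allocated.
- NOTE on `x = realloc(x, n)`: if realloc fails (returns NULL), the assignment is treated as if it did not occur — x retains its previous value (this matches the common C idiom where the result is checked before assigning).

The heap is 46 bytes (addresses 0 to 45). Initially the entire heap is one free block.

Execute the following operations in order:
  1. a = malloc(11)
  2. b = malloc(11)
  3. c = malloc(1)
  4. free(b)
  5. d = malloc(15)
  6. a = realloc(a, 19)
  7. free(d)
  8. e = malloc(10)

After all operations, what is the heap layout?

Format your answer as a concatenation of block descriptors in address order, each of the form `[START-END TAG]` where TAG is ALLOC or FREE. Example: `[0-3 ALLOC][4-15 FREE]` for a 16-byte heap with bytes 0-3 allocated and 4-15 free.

Answer: [0-18 ALLOC][19-21 FREE][22-22 ALLOC][23-32 ALLOC][33-45 FREE]

Derivation:
Op 1: a = malloc(11) -> a = 0; heap: [0-10 ALLOC][11-45 FREE]
Op 2: b = malloc(11) -> b = 11; heap: [0-10 ALLOC][11-21 ALLOC][22-45 FREE]
Op 3: c = malloc(1) -> c = 22; heap: [0-10 ALLOC][11-21 ALLOC][22-22 ALLOC][23-45 FREE]
Op 4: free(b) -> (freed b); heap: [0-10 ALLOC][11-21 FREE][22-22 ALLOC][23-45 FREE]
Op 5: d = malloc(15) -> d = 23; heap: [0-10 ALLOC][11-21 FREE][22-22 ALLOC][23-37 ALLOC][38-45 FREE]
Op 6: a = realloc(a, 19) -> a = 0; heap: [0-18 ALLOC][19-21 FREE][22-22 ALLOC][23-37 ALLOC][38-45 FREE]
Op 7: free(d) -> (freed d); heap: [0-18 ALLOC][19-21 FREE][22-22 ALLOC][23-45 FREE]
Op 8: e = malloc(10) -> e = 23; heap: [0-18 ALLOC][19-21 FREE][22-22 ALLOC][23-32 ALLOC][33-45 FREE]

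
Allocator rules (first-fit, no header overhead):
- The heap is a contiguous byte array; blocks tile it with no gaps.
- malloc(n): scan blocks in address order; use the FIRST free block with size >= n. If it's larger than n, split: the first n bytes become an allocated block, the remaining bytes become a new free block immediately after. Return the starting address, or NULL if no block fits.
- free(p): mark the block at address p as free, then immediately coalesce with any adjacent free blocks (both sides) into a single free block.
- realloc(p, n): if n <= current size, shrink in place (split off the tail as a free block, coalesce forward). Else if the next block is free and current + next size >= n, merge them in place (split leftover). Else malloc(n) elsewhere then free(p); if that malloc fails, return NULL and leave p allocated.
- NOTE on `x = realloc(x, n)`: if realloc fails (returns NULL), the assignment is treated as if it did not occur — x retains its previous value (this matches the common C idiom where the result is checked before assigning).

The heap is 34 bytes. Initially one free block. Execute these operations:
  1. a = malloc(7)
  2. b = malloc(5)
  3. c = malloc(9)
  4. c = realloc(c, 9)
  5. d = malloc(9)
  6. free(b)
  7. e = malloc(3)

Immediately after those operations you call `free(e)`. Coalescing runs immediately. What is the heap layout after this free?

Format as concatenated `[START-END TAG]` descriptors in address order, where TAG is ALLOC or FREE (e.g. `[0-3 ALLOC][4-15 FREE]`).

Answer: [0-6 ALLOC][7-11 FREE][12-20 ALLOC][21-29 ALLOC][30-33 FREE]

Derivation:
Op 1: a = malloc(7) -> a = 0; heap: [0-6 ALLOC][7-33 FREE]
Op 2: b = malloc(5) -> b = 7; heap: [0-6 ALLOC][7-11 ALLOC][12-33 FREE]
Op 3: c = malloc(9) -> c = 12; heap: [0-6 ALLOC][7-11 ALLOC][12-20 ALLOC][21-33 FREE]
Op 4: c = realloc(c, 9) -> c = 12; heap: [0-6 ALLOC][7-11 ALLOC][12-20 ALLOC][21-33 FREE]
Op 5: d = malloc(9) -> d = 21; heap: [0-6 ALLOC][7-11 ALLOC][12-20 ALLOC][21-29 ALLOC][30-33 FREE]
Op 6: free(b) -> (freed b); heap: [0-6 ALLOC][7-11 FREE][12-20 ALLOC][21-29 ALLOC][30-33 FREE]
Op 7: e = malloc(3) -> e = 7; heap: [0-6 ALLOC][7-9 ALLOC][10-11 FREE][12-20 ALLOC][21-29 ALLOC][30-33 FREE]
free(e): e = 7 -> block [7-9 ALLOC]; mark free, coalesce with adjacent free neighbors -> [0-6 ALLOC][7-11 FREE][12-20 ALLOC][21-29 ALLOC][30-33 FREE]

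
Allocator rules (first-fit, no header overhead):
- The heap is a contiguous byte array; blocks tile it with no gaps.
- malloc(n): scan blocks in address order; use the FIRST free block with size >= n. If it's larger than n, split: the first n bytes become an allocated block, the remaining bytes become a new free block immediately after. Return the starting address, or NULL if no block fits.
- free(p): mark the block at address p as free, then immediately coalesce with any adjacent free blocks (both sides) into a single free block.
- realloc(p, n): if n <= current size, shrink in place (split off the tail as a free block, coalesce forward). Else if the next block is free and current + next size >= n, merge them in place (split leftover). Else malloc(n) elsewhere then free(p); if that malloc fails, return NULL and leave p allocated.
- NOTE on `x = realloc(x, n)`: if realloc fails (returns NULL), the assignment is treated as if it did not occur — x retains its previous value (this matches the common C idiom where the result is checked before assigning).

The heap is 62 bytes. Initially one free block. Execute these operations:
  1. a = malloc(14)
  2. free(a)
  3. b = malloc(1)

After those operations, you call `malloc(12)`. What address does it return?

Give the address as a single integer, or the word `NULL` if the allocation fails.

Answer: 1

Derivation:
Op 1: a = malloc(14) -> a = 0; heap: [0-13 ALLOC][14-61 FREE]
Op 2: free(a) -> (freed a); heap: [0-61 FREE]
Op 3: b = malloc(1) -> b = 0; heap: [0-0 ALLOC][1-61 FREE]
malloc(12): first-fit scan over [0-0 ALLOC][1-61 FREE] -> 1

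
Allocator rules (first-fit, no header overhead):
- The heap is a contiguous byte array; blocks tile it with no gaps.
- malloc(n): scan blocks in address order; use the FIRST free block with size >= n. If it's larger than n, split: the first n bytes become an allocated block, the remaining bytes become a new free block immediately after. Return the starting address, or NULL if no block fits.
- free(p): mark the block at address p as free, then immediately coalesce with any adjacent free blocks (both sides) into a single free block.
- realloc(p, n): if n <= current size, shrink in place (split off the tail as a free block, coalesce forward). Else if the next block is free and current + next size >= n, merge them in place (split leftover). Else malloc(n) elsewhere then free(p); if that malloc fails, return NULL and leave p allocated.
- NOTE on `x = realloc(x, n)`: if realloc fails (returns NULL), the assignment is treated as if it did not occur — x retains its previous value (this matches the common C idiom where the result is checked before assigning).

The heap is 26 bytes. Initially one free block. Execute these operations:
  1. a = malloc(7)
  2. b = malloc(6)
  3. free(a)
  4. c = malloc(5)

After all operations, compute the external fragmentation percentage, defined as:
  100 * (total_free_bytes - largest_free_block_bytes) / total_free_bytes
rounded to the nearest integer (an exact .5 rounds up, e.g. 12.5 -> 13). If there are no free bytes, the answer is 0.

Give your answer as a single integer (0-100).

Answer: 13

Derivation:
Op 1: a = malloc(7) -> a = 0; heap: [0-6 ALLOC][7-25 FREE]
Op 2: b = malloc(6) -> b = 7; heap: [0-6 ALLOC][7-12 ALLOC][13-25 FREE]
Op 3: free(a) -> (freed a); heap: [0-6 FREE][7-12 ALLOC][13-25 FREE]
Op 4: c = malloc(5) -> c = 0; heap: [0-4 ALLOC][5-6 FREE][7-12 ALLOC][13-25 FREE]
Free blocks: [2 13] total_free=15 largest=13 -> 100*(15-13)/15 = 200/15 ≈ 13.333 -> rounds to 13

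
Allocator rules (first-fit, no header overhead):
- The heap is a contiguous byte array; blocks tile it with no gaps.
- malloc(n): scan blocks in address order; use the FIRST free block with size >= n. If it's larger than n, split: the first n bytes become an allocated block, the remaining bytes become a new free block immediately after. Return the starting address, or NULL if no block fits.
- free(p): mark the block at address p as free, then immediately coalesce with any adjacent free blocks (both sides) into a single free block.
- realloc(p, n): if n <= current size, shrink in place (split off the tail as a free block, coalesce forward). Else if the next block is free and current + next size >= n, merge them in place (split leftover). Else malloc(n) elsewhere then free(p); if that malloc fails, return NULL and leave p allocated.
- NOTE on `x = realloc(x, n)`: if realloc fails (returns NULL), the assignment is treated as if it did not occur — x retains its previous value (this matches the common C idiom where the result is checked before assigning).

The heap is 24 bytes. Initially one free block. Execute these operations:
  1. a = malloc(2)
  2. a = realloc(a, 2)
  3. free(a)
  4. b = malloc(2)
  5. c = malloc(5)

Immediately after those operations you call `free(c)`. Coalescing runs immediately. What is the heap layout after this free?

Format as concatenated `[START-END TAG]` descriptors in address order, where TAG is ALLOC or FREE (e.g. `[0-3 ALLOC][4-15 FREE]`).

Answer: [0-1 ALLOC][2-23 FREE]

Derivation:
Op 1: a = malloc(2) -> a = 0; heap: [0-1 ALLOC][2-23 FREE]
Op 2: a = realloc(a, 2) -> a = 0; heap: [0-1 ALLOC][2-23 FREE]
Op 3: free(a) -> (freed a); heap: [0-23 FREE]
Op 4: b = malloc(2) -> b = 0; heap: [0-1 ALLOC][2-23 FREE]
Op 5: c = malloc(5) -> c = 2; heap: [0-1 ALLOC][2-6 ALLOC][7-23 FREE]
free(c): c = 2 -> block [2-6 ALLOC]; mark free, coalesce with adjacent free neighbors -> [0-1 ALLOC][2-23 FREE]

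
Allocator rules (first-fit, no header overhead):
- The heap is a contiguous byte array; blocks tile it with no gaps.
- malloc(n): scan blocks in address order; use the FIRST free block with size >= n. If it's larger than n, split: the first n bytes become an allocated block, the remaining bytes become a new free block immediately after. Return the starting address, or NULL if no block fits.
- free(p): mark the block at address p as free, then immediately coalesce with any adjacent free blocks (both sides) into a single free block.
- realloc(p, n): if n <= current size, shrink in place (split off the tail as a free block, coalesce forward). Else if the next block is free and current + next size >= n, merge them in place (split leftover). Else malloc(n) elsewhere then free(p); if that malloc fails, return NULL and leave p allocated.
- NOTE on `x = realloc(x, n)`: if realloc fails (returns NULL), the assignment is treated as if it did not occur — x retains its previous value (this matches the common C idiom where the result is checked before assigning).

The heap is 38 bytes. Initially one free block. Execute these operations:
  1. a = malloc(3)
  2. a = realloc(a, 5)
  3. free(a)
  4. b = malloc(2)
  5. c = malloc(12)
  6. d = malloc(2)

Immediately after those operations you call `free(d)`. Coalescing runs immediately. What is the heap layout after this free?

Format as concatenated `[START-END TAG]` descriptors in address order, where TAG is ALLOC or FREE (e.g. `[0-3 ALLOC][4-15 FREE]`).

Answer: [0-1 ALLOC][2-13 ALLOC][14-37 FREE]

Derivation:
Op 1: a = malloc(3) -> a = 0; heap: [0-2 ALLOC][3-37 FREE]
Op 2: a = realloc(a, 5) -> a = 0; heap: [0-4 ALLOC][5-37 FREE]
Op 3: free(a) -> (freed a); heap: [0-37 FREE]
Op 4: b = malloc(2) -> b = 0; heap: [0-1 ALLOC][2-37 FREE]
Op 5: c = malloc(12) -> c = 2; heap: [0-1 ALLOC][2-13 ALLOC][14-37 FREE]
Op 6: d = malloc(2) -> d = 14; heap: [0-1 ALLOC][2-13 ALLOC][14-15 ALLOC][16-37 FREE]
free(d): d = 14 -> block [14-15 ALLOC]; mark free, coalesce with adjacent free neighbors -> [0-1 ALLOC][2-13 ALLOC][14-37 FREE]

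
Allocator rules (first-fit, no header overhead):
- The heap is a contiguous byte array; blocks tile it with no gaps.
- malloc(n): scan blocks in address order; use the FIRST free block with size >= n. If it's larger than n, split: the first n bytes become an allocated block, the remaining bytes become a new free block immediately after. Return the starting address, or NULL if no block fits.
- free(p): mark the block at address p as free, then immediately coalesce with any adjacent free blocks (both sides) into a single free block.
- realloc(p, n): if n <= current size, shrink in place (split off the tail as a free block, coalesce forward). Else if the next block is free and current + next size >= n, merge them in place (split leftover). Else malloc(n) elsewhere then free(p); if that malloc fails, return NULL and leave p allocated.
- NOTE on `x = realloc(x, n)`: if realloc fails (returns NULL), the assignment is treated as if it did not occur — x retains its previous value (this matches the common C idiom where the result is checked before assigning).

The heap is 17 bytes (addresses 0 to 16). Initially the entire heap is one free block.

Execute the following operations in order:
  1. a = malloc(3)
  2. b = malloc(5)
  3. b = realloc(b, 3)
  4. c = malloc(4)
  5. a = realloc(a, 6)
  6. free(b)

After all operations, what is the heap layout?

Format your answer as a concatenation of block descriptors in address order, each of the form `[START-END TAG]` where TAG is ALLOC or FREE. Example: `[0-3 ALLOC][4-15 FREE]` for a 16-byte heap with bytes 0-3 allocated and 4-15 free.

Op 1: a = malloc(3) -> a = 0; heap: [0-2 ALLOC][3-16 FREE]
Op 2: b = malloc(5) -> b = 3; heap: [0-2 ALLOC][3-7 ALLOC][8-16 FREE]
Op 3: b = realloc(b, 3) -> b = 3; heap: [0-2 ALLOC][3-5 ALLOC][6-16 FREE]
Op 4: c = malloc(4) -> c = 6; heap: [0-2 ALLOC][3-5 ALLOC][6-9 ALLOC][10-16 FREE]
Op 5: a = realloc(a, 6) -> a = 10; heap: [0-2 FREE][3-5 ALLOC][6-9 ALLOC][10-15 ALLOC][16-16 FREE]
Op 6: free(b) -> (freed b); heap: [0-5 FREE][6-9 ALLOC][10-15 ALLOC][16-16 FREE]

Answer: [0-5 FREE][6-9 ALLOC][10-15 ALLOC][16-16 FREE]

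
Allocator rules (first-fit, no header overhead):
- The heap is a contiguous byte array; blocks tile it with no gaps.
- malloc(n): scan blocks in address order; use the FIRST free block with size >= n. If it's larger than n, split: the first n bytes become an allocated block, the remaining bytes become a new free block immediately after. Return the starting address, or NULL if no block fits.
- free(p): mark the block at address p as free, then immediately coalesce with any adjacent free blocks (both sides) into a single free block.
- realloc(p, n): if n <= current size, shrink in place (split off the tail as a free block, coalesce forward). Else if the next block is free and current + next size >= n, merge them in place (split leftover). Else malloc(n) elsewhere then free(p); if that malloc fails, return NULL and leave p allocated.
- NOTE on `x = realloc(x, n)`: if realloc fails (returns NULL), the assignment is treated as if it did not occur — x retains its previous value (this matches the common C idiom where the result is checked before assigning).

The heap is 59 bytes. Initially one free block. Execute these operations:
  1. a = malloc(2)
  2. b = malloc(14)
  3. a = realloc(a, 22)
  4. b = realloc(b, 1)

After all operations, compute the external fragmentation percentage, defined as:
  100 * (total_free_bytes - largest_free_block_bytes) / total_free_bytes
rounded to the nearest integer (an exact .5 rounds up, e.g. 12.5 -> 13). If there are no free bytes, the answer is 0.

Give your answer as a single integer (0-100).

Answer: 42

Derivation:
Op 1: a = malloc(2) -> a = 0; heap: [0-1 ALLOC][2-58 FREE]
Op 2: b = malloc(14) -> b = 2; heap: [0-1 ALLOC][2-15 ALLOC][16-58 FREE]
Op 3: a = realloc(a, 22) -> a = 16; heap: [0-1 FREE][2-15 ALLOC][16-37 ALLOC][38-58 FREE]
Op 4: b = realloc(b, 1) -> b = 2; heap: [0-1 FREE][2-2 ALLOC][3-15 FREE][16-37 ALLOC][38-58 FREE]
Free blocks: [2 13 21] total_free=36 largest=21 -> 100*(36-21)/36 = 1500/36 ≈ 41.667 -> rounds to 42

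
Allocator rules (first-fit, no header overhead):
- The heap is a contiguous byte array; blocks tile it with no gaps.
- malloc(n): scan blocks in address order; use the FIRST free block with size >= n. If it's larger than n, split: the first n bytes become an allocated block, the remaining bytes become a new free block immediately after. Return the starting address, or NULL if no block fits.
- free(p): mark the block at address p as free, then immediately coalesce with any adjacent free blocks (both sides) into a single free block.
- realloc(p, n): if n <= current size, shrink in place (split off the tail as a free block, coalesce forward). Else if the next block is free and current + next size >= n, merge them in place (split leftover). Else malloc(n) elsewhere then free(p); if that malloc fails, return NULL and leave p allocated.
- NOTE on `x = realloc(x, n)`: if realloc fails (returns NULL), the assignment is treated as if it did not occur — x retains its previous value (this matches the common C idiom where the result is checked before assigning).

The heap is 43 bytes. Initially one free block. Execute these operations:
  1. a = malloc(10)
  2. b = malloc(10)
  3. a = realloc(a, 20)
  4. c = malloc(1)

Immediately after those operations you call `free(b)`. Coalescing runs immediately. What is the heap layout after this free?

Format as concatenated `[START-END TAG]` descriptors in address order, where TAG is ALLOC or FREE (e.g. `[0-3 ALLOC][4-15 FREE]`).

Answer: [0-0 ALLOC][1-19 FREE][20-39 ALLOC][40-42 FREE]

Derivation:
Op 1: a = malloc(10) -> a = 0; heap: [0-9 ALLOC][10-42 FREE]
Op 2: b = malloc(10) -> b = 10; heap: [0-9 ALLOC][10-19 ALLOC][20-42 FREE]
Op 3: a = realloc(a, 20) -> a = 20; heap: [0-9 FREE][10-19 ALLOC][20-39 ALLOC][40-42 FREE]
Op 4: c = malloc(1) -> c = 0; heap: [0-0 ALLOC][1-9 FREE][10-19 ALLOC][20-39 ALLOC][40-42 FREE]
free(b): b = 10 -> block [10-19 ALLOC]; mark free, coalesce with adjacent free neighbors -> [0-0 ALLOC][1-19 FREE][20-39 ALLOC][40-42 FREE]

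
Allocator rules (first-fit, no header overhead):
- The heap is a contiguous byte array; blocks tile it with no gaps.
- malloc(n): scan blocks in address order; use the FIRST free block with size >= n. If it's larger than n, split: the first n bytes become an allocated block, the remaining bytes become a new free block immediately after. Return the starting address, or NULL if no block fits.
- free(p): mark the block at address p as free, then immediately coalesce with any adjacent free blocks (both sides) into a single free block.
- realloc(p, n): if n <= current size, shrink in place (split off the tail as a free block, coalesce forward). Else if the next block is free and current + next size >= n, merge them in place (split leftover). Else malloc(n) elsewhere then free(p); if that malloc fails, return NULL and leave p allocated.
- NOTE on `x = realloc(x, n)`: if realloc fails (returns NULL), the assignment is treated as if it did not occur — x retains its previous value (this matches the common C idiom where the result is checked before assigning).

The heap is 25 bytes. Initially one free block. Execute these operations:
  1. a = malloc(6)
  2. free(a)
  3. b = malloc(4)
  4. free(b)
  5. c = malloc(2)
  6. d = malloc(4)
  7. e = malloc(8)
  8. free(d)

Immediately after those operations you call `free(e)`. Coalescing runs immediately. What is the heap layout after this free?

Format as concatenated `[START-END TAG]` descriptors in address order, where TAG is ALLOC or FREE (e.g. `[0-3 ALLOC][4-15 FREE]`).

Answer: [0-1 ALLOC][2-24 FREE]

Derivation:
Op 1: a = malloc(6) -> a = 0; heap: [0-5 ALLOC][6-24 FREE]
Op 2: free(a) -> (freed a); heap: [0-24 FREE]
Op 3: b = malloc(4) -> b = 0; heap: [0-3 ALLOC][4-24 FREE]
Op 4: free(b) -> (freed b); heap: [0-24 FREE]
Op 5: c = malloc(2) -> c = 0; heap: [0-1 ALLOC][2-24 FREE]
Op 6: d = malloc(4) -> d = 2; heap: [0-1 ALLOC][2-5 ALLOC][6-24 FREE]
Op 7: e = malloc(8) -> e = 6; heap: [0-1 ALLOC][2-5 ALLOC][6-13 ALLOC][14-24 FREE]
Op 8: free(d) -> (freed d); heap: [0-1 ALLOC][2-5 FREE][6-13 ALLOC][14-24 FREE]
free(e): e = 6 -> block [6-13 ALLOC]; mark free, coalesce with adjacent free neighbors -> [0-1 ALLOC][2-24 FREE]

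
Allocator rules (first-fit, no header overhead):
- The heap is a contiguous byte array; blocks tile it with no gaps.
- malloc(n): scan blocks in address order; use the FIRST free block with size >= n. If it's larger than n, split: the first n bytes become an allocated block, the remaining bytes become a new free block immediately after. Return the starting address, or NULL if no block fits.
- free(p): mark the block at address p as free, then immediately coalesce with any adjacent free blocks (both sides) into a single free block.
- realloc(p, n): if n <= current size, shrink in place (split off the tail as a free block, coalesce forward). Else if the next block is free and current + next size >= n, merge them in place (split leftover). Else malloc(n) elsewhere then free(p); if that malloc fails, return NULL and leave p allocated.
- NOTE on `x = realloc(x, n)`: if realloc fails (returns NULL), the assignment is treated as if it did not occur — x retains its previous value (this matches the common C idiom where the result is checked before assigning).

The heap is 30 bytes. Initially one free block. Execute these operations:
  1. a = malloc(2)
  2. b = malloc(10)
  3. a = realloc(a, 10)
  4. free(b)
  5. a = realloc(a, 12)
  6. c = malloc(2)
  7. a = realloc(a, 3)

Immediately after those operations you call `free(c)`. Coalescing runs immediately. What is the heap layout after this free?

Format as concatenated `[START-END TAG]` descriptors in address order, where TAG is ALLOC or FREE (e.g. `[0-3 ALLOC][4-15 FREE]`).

Op 1: a = malloc(2) -> a = 0; heap: [0-1 ALLOC][2-29 FREE]
Op 2: b = malloc(10) -> b = 2; heap: [0-1 ALLOC][2-11 ALLOC][12-29 FREE]
Op 3: a = realloc(a, 10) -> a = 12; heap: [0-1 FREE][2-11 ALLOC][12-21 ALLOC][22-29 FREE]
Op 4: free(b) -> (freed b); heap: [0-11 FREE][12-21 ALLOC][22-29 FREE]
Op 5: a = realloc(a, 12) -> a = 12; heap: [0-11 FREE][12-23 ALLOC][24-29 FREE]
Op 6: c = malloc(2) -> c = 0; heap: [0-1 ALLOC][2-11 FREE][12-23 ALLOC][24-29 FREE]
Op 7: a = realloc(a, 3) -> a = 12; heap: [0-1 ALLOC][2-11 FREE][12-14 ALLOC][15-29 FREE]
free(c): c = 0 -> block [0-1 ALLOC]; mark free, coalesce with adjacent free neighbors -> [0-11 FREE][12-14 ALLOC][15-29 FREE]

Answer: [0-11 FREE][12-14 ALLOC][15-29 FREE]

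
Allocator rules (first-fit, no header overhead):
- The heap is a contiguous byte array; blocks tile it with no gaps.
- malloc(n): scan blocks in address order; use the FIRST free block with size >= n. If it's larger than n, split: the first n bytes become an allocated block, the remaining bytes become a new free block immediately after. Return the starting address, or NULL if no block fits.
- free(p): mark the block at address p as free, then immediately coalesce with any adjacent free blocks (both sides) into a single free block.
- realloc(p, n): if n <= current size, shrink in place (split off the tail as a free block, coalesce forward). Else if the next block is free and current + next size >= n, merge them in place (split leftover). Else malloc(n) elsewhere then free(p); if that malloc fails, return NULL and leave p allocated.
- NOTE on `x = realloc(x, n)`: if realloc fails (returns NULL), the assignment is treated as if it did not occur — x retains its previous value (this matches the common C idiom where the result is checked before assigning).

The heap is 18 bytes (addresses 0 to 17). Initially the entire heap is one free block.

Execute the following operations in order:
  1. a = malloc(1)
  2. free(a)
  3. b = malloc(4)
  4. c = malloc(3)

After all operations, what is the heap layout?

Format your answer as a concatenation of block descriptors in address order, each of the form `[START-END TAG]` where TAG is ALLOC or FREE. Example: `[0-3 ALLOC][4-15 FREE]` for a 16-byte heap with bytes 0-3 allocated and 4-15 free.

Answer: [0-3 ALLOC][4-6 ALLOC][7-17 FREE]

Derivation:
Op 1: a = malloc(1) -> a = 0; heap: [0-0 ALLOC][1-17 FREE]
Op 2: free(a) -> (freed a); heap: [0-17 FREE]
Op 3: b = malloc(4) -> b = 0; heap: [0-3 ALLOC][4-17 FREE]
Op 4: c = malloc(3) -> c = 4; heap: [0-3 ALLOC][4-6 ALLOC][7-17 FREE]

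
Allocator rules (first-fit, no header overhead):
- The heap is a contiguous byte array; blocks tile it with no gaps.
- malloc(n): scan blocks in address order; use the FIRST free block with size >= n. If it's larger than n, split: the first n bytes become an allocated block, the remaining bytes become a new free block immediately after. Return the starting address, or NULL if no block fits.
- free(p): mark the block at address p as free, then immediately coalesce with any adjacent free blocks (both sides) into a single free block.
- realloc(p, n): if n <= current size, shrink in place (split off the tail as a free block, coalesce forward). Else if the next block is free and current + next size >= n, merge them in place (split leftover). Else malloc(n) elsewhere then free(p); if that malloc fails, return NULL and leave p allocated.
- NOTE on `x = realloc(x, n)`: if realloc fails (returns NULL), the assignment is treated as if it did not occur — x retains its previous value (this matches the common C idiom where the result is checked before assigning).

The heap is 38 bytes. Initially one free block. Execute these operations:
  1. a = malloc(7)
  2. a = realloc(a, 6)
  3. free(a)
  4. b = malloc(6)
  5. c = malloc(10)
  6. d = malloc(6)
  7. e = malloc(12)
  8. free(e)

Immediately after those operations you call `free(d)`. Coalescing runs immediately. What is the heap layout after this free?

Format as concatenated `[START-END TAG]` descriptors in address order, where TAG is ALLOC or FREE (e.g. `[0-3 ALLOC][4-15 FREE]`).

Answer: [0-5 ALLOC][6-15 ALLOC][16-37 FREE]

Derivation:
Op 1: a = malloc(7) -> a = 0; heap: [0-6 ALLOC][7-37 FREE]
Op 2: a = realloc(a, 6) -> a = 0; heap: [0-5 ALLOC][6-37 FREE]
Op 3: free(a) -> (freed a); heap: [0-37 FREE]
Op 4: b = malloc(6) -> b = 0; heap: [0-5 ALLOC][6-37 FREE]
Op 5: c = malloc(10) -> c = 6; heap: [0-5 ALLOC][6-15 ALLOC][16-37 FREE]
Op 6: d = malloc(6) -> d = 16; heap: [0-5 ALLOC][6-15 ALLOC][16-21 ALLOC][22-37 FREE]
Op 7: e = malloc(12) -> e = 22; heap: [0-5 ALLOC][6-15 ALLOC][16-21 ALLOC][22-33 ALLOC][34-37 FREE]
Op 8: free(e) -> (freed e); heap: [0-5 ALLOC][6-15 ALLOC][16-21 ALLOC][22-37 FREE]
free(d): d = 16 -> block [16-21 ALLOC]; mark free, coalesce with adjacent free neighbors -> [0-5 ALLOC][6-15 ALLOC][16-37 FREE]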